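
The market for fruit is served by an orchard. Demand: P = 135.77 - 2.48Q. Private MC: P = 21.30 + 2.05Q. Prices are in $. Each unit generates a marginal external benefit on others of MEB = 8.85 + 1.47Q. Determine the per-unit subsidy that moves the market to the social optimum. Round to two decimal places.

subsidy = $68.09 per unit

Social marginal cost = private MC − MEB = 12.45 + 0.58Q.
Set SMC = demand: 12.45 + 0.58Q = 135.77 - 2.48Q → Q* = 40.3007.
The Pigouvian subsidy equals MEB at Q*: 8.85 + 1.47×40.3007 = 68.0920.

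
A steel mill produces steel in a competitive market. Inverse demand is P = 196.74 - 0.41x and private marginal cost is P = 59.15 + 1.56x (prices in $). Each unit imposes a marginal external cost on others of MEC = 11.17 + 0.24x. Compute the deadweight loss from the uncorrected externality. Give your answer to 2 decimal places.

DWL = $176.52

Market equilibrium (private): 59.15 + 1.56x = 196.74 - 0.41x → x_m = 69.8426.
Social marginal cost = private MC + MEC = 70.32 + 1.80x.
Set SMC = demand: 70.32 + 1.80x = 196.74 - 0.41x → x* = 57.2036.
Height of the DWL triangle at x_m is SMC(x_m) − demand(x_m) = MEC(x_m) = 27.9322.
DWL = ½ × 12.6390 × 27.9322 = 176.5175.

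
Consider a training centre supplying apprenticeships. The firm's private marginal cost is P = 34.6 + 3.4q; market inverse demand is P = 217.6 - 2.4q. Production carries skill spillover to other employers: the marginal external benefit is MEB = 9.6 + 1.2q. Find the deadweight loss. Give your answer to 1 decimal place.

DWL = 244.9

Market equilibrium (private): 34.6 + 3.4q = 217.6 - 2.4q → q_m = 31.5517.
Social marginal cost = private MC − MEB = 25.0 + 2.2q.
Set SMC = demand: 25.0 + 2.2q = 217.6 - 2.4q → q* = 41.8696.
The welfare-loss triangle has base |q_m − q*| and height MEB(q_m) (the vertical gap between SMC and demand is zero at q* and MEB at q_m).
DWL = ½ × 10.3179 × 47.4621 = 244.8546.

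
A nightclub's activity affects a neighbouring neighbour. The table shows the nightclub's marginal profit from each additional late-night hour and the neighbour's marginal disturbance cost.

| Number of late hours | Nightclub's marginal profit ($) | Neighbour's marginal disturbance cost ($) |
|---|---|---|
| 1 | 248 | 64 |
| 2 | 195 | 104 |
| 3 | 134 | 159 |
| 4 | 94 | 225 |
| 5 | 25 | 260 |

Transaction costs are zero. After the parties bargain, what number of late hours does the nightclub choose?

Bargaining reaches the level where marginal profit last exceeds marginal disturbance cost.
That holds through level 2 (195 ≥ 104) but not at 3 (134 < 159).

2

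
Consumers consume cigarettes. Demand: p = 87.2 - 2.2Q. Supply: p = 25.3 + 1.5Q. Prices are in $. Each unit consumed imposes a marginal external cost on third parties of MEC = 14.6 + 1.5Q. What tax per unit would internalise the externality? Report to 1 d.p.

tax = $28.2 per unit

Social marginal benefit = demand − MEC = 72.6 - 3.7Q.
Set SMB = MC: 72.6 - 3.7Q = 25.3 + 1.5Q → Q* = 9.0962.
The Pigouvian tax equals MEC at Q*: 14.6 + 1.5×9.0962 = 28.2443.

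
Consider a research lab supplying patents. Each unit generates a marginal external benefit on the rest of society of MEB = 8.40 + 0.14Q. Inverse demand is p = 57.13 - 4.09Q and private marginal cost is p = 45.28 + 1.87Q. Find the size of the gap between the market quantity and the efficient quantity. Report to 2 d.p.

1.49 units

Market equilibrium (private): 45.28 + 1.87Q = 57.13 - 4.09Q → Q_m = 1.9883.
Social marginal cost = private MC − MEB = 36.88 + 1.73Q.
Set SMC = demand: 36.88 + 1.73Q = 57.13 - 4.09Q → Q* = 3.4794.
Gap = |1.9883 − 3.4794| = 1.4911.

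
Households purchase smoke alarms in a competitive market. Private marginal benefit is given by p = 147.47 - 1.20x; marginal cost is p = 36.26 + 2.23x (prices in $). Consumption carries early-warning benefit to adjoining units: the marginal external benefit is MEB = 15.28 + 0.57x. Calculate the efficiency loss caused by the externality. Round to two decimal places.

Market equilibrium (private): 36.26 + 2.23x = 147.47 - 1.20x → x_m = 32.4227.
Social marginal benefit = demand + MEB = 162.75 - 0.63x.
Set SMB = MC: 162.75 - 0.63x = 36.26 + 2.23x → x* = 44.2273.
Between x* and x_m the wedge SMB − MC runs linearly from 0 to MEB(x_m), so the loss is a triangle.
DWL = ½ × 11.8046 × 33.7610 = 199.2676.

DWL = $199.27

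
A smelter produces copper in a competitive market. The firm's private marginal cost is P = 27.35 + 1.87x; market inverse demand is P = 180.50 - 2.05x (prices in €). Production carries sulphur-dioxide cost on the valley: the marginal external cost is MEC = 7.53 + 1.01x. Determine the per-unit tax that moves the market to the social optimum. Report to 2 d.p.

tax = €37.36 per unit

Social marginal cost = private MC + MEC = 34.88 + 2.88x.
Set SMC = demand: 34.88 + 2.88x = 180.50 - 2.05x → x* = 29.5375.
The Pigouvian tax equals MEC at x*: 7.53 + 1.01×29.5375 = 37.3629.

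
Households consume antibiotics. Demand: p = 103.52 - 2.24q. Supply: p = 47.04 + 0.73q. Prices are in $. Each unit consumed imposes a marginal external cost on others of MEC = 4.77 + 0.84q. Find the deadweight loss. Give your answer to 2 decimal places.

Market equilibrium (private): 47.04 + 0.73q = 103.52 - 2.24q → q_m = 19.0168.
Social marginal benefit = demand − MEC = 98.75 - 3.08q.
Set SMB = MC: 98.75 - 3.08q = 47.04 + 0.73q → q* = 13.5722.
Between q* and q_m the wedge MC − SMB runs linearly from 0 to MEC(q_m), so the loss is a triangle.
DWL = ½ × 5.4446 × 20.7441 = 56.4717.

DWL = $56.47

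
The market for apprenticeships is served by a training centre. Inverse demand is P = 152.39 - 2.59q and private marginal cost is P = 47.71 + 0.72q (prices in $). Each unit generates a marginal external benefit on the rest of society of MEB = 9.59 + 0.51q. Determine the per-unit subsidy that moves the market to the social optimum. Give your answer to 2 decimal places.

subsidy = $30.40 per unit

Social marginal cost = private MC − MEB = 38.12 + 0.21q.
Set SMC = demand: 38.12 + 0.21q = 152.39 - 2.59q → q* = 40.8107.
The Pigouvian subsidy equals MEB at q*: 9.59 + 0.51×40.8107 = 30.4035.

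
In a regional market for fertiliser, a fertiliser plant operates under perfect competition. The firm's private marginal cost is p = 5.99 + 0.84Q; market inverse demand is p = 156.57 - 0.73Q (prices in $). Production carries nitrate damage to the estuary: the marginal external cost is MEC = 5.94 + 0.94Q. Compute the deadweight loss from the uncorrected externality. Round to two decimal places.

DWL = $1839.54

Market equilibrium (private): 5.99 + 0.84Q = 156.57 - 0.73Q → Q_m = 95.9108.
Social marginal cost = private MC + MEC = 11.93 + 1.78Q.
Set SMC = demand: 11.93 + 1.78Q = 156.57 - 0.73Q → Q* = 57.6255.
The welfare-loss triangle has base |Q_m − Q*| and height MEC(Q_m) (the vertical gap between SMC and demand is zero at Q* and MEC at Q_m).
DWL = ½ × 38.2853 × 96.0962 = 1839.5359.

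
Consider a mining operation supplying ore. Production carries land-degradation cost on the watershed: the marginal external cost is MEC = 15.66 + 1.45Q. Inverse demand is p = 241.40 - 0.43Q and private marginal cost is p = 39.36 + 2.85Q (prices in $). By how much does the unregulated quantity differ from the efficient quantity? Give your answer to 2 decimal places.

22.19 units

Market equilibrium (private): 39.36 + 2.85Q = 241.40 - 0.43Q → Q_m = 61.5976.
Social marginal cost = private MC + MEC = 55.02 + 4.30Q.
Set SMC = demand: 55.02 + 4.30Q = 241.40 - 0.43Q → Q* = 39.4038.
Gap = |61.5976 − 39.4038| = 22.1938.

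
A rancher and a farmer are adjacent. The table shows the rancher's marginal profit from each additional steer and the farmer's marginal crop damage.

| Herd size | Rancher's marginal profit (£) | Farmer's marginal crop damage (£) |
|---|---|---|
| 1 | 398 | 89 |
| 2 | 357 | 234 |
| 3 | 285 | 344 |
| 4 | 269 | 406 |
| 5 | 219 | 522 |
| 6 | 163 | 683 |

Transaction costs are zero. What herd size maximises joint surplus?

Bargaining reaches the level where marginal profit last exceeds marginal crop damage.
That holds through level 2 (357 ≥ 234) but not at 3 (285 < 344).

2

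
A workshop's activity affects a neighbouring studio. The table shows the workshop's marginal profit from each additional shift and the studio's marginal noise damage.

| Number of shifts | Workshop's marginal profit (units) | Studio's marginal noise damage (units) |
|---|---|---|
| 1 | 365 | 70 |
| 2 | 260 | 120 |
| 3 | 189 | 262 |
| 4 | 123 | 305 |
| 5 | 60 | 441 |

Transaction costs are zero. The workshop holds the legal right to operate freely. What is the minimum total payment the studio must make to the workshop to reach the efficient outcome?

Left alone the workshop would choose level 5 (marginal profit stays positive).
Efficient level: k* = 2 (marginal profit ≥ marginal noise damage through 2).
The studio must at least cover the workshop's forgone profit from cutting 5→2: 189 + 123 + 60 = 372.

372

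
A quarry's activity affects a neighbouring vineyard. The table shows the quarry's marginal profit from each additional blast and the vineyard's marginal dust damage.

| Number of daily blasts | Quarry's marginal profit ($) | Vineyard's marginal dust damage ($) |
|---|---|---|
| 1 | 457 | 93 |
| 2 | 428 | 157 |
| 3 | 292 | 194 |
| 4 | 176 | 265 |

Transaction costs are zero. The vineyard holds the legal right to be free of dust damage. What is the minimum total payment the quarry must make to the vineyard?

Efficient level: marginal profit ≥ marginal dust damage through level 3, so k* = 3.
With the vineyard holding the right, the quarry must at least compensate total damage at k*: 93 + 157 + 194 = 444.

$444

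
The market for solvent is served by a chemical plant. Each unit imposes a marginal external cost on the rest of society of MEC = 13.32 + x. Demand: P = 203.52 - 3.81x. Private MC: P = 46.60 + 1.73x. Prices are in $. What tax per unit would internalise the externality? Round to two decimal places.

Social marginal cost = private MC + MEC = 59.92 + 2.73x.
Set SMC = demand: 59.92 + 2.73x = 203.52 - 3.81x → x* = 21.9572.
The Pigouvian tax equals MEC at x*: 13.32 + 1.00×21.9572 = 35.2772.

tax = $35.28 per unit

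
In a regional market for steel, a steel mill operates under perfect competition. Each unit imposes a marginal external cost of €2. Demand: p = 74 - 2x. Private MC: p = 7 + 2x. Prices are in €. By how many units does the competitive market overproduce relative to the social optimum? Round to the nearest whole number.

1 units

Market equilibrium (private): 7 + 2x = 74 - 2x → x_m = 16.7500.
Social marginal cost = private MC + MEC = 9 + 2x.
Set SMC = demand: 9 + 2x = 74 - 2x → x* = 16.2500.
Gap = |16.7500 − 16.2500| = 0.5000.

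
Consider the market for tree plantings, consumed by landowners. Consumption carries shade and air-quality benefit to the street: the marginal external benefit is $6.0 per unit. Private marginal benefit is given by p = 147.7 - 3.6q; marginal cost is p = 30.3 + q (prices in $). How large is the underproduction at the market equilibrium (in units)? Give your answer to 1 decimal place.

1.3 units

Market equilibrium (private): 30.3 + q = 147.7 - 3.6q → q_m = 25.5217.
Social marginal benefit = demand + MEB = 153.7 - 3.6q.
Set SMB = MC: 153.7 - 3.6q = 30.3 + q → q* = 26.8261.
Gap = |25.5217 − 26.8261| = 1.3044.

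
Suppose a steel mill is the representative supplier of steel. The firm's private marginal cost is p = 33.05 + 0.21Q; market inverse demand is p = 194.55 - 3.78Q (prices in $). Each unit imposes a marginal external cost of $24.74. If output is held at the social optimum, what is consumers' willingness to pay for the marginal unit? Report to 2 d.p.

Social marginal cost = private MC + MEC = 57.79 + 0.21Q.
Set SMC = demand: 57.79 + 0.21Q = 194.55 - 3.78Q → Q* = 34.2757.
Consumer price on the demand curve at Q*: 194.55 − 3.78×34.2757 = 64.9879.

P = $64.99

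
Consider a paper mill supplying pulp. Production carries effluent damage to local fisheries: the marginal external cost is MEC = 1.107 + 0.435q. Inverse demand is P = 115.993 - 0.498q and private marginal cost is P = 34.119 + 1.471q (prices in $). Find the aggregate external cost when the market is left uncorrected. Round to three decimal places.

Market equilibrium (private): 34.119 + 1.471q = 115.993 - 0.498q → q_m = 41.5815.
Total external cost = ∫₀^{q_m} (1.107 + 0.435q) dq = 1.107×41.5815 + ½×0.435×41.5815² = 422.0928.

$422.093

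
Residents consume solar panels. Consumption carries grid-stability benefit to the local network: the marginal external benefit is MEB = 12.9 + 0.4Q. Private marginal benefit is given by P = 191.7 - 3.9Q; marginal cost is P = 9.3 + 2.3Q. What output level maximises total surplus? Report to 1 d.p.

Q* = 33.7

Social marginal benefit = demand + MEB = 204.6 - 3.5Q.
Set SMB = MC: 204.6 - 3.5Q = 9.3 + 2.3Q → Q* = 33.6724.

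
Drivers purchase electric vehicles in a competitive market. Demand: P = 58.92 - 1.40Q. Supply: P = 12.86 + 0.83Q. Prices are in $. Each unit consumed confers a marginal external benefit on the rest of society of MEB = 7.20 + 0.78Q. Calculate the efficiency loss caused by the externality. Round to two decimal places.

Market equilibrium (private): 12.86 + 0.83Q = 58.92 - 1.40Q → Q_m = 20.6547.
Social marginal benefit = demand + MEB = 66.12 - 0.62Q.
Set SMB = MC: 66.12 - 0.62Q = 12.86 + 0.83Q → Q* = 36.7310.
Height of the DWL triangle at Q_m is SMB(Q_m) − MC(Q_m) = MEB(Q_m) = 23.3107.
DWL = ½ × 16.0763 × 23.3107 = 187.3749.

DWL = $187.37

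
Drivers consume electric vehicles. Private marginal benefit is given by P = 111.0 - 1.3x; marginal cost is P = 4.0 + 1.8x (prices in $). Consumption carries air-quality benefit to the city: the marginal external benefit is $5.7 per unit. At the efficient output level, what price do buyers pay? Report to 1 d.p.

P = $63.7

Social marginal benefit = demand + MEB = 116.7 - 1.3x.
Set SMB = MC: 116.7 - 1.3x = 4.0 + 1.8x → x* = 36.3548.
Consumer price on the demand curve at x*: 111.0 − 1.3×36.3548 = 63.7388.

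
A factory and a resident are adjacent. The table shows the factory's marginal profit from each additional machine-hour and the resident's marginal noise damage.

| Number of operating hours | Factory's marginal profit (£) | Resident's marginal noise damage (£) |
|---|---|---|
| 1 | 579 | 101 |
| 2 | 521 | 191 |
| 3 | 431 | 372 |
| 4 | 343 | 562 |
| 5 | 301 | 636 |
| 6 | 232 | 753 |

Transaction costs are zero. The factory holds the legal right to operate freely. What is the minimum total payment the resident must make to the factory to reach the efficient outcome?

Left alone the factory would choose level 6 (marginal profit stays positive).
Efficient level: k* = 3 (marginal profit ≥ marginal noise damage through 3).
The resident must at least cover the factory's forgone profit from cutting 6→3: 343 + 301 + 232 = 876.

£876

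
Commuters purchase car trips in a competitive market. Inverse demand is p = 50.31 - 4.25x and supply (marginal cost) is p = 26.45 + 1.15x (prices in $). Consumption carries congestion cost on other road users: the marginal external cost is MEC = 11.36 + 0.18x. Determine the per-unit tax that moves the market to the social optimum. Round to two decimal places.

tax = $11.76 per unit

Social marginal benefit = demand − MEC = 38.95 - 4.43x.
Set SMB = MC: 38.95 - 4.43x = 26.45 + 1.15x → x* = 2.2401.
The Pigouvian tax equals MEC at x*: 11.36 + 0.18×2.2401 = 11.7632.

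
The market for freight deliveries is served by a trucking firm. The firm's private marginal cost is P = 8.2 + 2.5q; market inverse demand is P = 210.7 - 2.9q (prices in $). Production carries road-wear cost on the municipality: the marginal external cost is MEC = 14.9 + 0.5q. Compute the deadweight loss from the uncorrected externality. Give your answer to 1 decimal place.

DWL = $96.0

Market equilibrium (private): 8.2 + 2.5q = 210.7 - 2.9q → q_m = 37.5000.
Social marginal cost = private MC + MEC = 23.1 + 3.0q.
Set SMC = demand: 23.1 + 3.0q = 210.7 - 2.9q → q* = 31.7966.
Between q* and q_m the wedge SMC − demand runs linearly from 0 to MEC(q_m), so the loss is a triangle.
DWL = ½ × 5.7034 × 33.6500 = 95.9597.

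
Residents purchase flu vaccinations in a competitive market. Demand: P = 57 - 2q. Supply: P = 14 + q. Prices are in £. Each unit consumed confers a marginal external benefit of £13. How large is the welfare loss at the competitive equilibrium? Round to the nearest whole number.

DWL = £28

Market equilibrium (private): 14 + q = 57 - 2q → q_m = 14.3333.
Social marginal benefit = demand + MEB = 70 - 2q.
Set SMB = MC: 70 - 2q = 14 + q → q* = 18.6667.
The welfare-loss triangle has base |q_m − q*| and height MEB(q_m) (the vertical gap between SMB and MC is zero at q* and MEB at q_m).
DWL = ½ × 4.3334 × 13.0000 = 28.1671.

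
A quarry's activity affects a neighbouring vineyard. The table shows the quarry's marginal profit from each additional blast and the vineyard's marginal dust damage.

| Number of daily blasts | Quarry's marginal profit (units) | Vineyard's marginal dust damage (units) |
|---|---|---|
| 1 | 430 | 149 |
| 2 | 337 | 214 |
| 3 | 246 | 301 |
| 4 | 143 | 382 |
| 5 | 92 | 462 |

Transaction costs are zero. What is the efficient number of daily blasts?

2

Bargaining reaches the level where marginal profit last exceeds marginal dust damage.
That holds through level 2 (337 ≥ 214) but not at 3 (246 < 301).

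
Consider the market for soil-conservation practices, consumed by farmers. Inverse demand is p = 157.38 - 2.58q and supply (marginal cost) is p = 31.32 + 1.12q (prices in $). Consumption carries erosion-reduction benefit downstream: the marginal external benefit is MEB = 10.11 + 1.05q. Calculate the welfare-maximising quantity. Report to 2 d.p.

q* = 51.38

Social marginal benefit = demand + MEB = 167.49 - 1.53q.
Set SMB = MC: 167.49 - 1.53q = 31.32 + 1.12q → q* = 51.3849.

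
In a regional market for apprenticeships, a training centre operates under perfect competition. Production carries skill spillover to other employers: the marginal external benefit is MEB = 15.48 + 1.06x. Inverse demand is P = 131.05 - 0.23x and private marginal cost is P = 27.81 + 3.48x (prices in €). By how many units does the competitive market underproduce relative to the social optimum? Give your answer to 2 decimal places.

Market equilibrium (private): 27.81 + 3.48x = 131.05 - 0.23x → x_m = 27.8275.
Social marginal cost = private MC − MEB = 12.33 + 2.42x.
Set SMC = demand: 12.33 + 2.42x = 131.05 - 0.23x → x* = 44.8000.
Gap = |27.8275 − 44.8000| = 16.9725.

16.97 units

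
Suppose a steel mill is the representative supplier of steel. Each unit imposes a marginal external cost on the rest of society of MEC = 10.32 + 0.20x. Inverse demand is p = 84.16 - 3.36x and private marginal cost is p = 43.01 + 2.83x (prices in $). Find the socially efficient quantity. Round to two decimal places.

x* = 4.82

Social marginal cost = private MC + MEC = 53.33 + 3.03x.
Set SMC = demand: 53.33 + 3.03x = 84.16 - 3.36x → x* = 4.8247.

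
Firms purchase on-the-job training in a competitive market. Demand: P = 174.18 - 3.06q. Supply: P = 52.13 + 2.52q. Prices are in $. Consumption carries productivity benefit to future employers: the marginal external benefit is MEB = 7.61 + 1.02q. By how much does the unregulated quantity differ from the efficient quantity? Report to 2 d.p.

Market equilibrium (private): 52.13 + 2.52q = 174.18 - 3.06q → q_m = 21.8728.
Social marginal benefit = demand + MEB = 181.79 - 2.04q.
Set SMB = MC: 181.79 - 2.04q = 52.13 + 2.52q → q* = 28.4342.
Gap = |21.8728 − 28.4342| = 6.5614.

6.56 units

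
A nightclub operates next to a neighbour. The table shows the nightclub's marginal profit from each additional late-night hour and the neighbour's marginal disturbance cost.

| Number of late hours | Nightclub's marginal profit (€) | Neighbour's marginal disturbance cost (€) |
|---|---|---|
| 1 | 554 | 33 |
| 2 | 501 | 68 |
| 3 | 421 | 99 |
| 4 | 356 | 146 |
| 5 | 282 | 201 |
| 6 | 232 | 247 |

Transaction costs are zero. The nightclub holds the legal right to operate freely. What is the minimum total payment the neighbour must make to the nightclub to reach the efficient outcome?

Left alone the nightclub would choose level 6 (marginal profit stays positive).
Efficient level: k* = 5 (marginal profit ≥ marginal disturbance cost through 5).
The neighbour must at least cover the nightclub's forgone profit from cutting 6→5: 232 = 232.

€232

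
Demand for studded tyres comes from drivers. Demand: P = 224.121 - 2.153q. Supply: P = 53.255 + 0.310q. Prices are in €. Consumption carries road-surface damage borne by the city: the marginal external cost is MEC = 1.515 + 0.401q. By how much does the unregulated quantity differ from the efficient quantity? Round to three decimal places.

10.242 units

Market equilibrium (private): 53.255 + 0.310q = 224.121 - 2.153q → q_m = 69.3731.
Social marginal benefit = demand − MEC = 222.606 - 2.554q.
Set SMB = MC: 222.606 - 2.554q = 53.255 + 0.310q → q* = 59.1309.
Gap = |69.3731 − 59.1309| = 10.2422.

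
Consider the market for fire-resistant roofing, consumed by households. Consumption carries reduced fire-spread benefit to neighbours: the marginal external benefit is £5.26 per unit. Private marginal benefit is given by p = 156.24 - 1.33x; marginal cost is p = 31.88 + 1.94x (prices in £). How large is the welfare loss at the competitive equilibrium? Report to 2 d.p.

Market equilibrium (private): 31.88 + 1.94x = 156.24 - 1.33x → x_m = 38.0306.
Social marginal benefit = demand + MEB = 161.50 - 1.33x.
Set SMB = MC: 161.50 - 1.33x = 31.88 + 1.94x → x* = 39.6391.
The loss is the area between SMB and MC from x* to x_m; with linear curves that's a triangle of height MEB(x_m).
DWL = ½ × 1.6085 × 5.2600 = 4.2304.

DWL = £4.23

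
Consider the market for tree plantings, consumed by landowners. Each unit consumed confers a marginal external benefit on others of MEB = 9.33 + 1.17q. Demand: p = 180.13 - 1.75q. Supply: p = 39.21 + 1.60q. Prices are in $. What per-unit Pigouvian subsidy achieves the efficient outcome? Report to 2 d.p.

subsidy = $89.97 per unit

Social marginal benefit = demand + MEB = 189.46 - 0.58q.
Set SMB = MC: 189.46 - 0.58q = 39.21 + 1.60q → q* = 68.9220.
The Pigouvian subsidy equals MEB at q*: 9.33 + 1.17×68.9220 = 89.9687.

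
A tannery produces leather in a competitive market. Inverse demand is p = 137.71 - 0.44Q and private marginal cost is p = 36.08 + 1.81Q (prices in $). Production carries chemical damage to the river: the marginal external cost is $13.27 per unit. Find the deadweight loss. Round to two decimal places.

Market equilibrium (private): 36.08 + 1.81Q = 137.71 - 0.44Q → Q_m = 45.1689.
Social marginal cost = private MC + MEC = 49.35 + 1.81Q.
Set SMC = demand: 49.35 + 1.81Q = 137.71 - 0.44Q → Q* = 39.2711.
Height of the DWL triangle at Q_m is SMC(Q_m) − demand(Q_m) = MEC(Q_m) = 13.2700.
DWL = ½ × 5.8978 × 13.2700 = 39.1319.

DWL = $39.13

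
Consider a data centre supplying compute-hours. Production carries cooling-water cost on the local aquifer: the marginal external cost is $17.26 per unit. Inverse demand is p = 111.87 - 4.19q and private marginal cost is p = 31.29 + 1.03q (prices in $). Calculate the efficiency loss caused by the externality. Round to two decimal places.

Market equilibrium (private): 31.29 + 1.03q = 111.87 - 4.19q → q_m = 15.4368.
Social marginal cost = private MC + MEC = 48.55 + 1.03q.
Set SMC = demand: 48.55 + 1.03q = 111.87 - 4.19q → q* = 12.1303.
Between q* and q_m the wedge SMC − demand runs linearly from 0 to MEC(q_m), so the loss is a triangle.
DWL = ½ × 3.3065 × 17.2600 = 28.5351.

DWL = $28.54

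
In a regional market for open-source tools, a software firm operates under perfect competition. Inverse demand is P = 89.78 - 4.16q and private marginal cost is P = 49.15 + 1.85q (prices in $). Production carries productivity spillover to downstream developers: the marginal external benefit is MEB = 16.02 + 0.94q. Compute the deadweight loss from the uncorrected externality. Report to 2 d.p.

Market equilibrium (private): 49.15 + 1.85q = 89.78 - 4.16q → q_m = 6.7604.
Social marginal cost = private MC − MEB = 33.13 + 0.91q.
Set SMC = demand: 33.13 + 0.91q = 89.78 - 4.16q → q* = 11.1736.
The welfare-loss triangle has base |q_m − q*| and height MEB(q_m) (the vertical gap between SMC and demand is zero at q* and MEB at q_m).
DWL = ½ × 4.4132 × 22.3748 = 49.3722.

DWL = $49.37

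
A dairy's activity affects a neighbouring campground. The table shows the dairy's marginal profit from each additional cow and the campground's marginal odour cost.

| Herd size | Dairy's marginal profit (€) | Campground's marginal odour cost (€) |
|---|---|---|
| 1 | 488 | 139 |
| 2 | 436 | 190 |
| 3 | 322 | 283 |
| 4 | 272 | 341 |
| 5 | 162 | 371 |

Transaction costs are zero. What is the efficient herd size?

Bargaining reaches the level where marginal profit last exceeds marginal odour cost.
That holds through level 3 (322 ≥ 283) but not at 4 (272 < 341).

3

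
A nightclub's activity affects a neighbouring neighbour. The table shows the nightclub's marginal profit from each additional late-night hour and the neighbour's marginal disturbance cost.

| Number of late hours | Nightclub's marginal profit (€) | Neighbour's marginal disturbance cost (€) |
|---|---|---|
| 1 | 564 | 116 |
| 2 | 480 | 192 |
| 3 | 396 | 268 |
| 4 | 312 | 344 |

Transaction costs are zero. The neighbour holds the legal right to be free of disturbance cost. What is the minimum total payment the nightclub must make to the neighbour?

Efficient level: marginal profit ≥ marginal disturbance cost through level 3, so k* = 3.
With the neighbour holding the right, the nightclub must at least compensate total damage at k*: 116 + 192 + 268 = 576.

€576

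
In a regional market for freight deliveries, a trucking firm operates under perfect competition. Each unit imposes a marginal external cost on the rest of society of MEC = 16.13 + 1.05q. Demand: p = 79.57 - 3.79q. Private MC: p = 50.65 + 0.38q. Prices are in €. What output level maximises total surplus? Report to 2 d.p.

q* = 2.45

Social marginal cost = private MC + MEC = 66.78 + 1.43q.
Set SMC = demand: 66.78 + 1.43q = 79.57 - 3.79q → q* = 2.4502.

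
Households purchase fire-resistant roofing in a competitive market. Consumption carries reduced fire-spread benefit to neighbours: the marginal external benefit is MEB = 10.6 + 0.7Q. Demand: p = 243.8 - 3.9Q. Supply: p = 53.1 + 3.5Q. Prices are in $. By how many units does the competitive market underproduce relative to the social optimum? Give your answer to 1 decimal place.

4.3 units

Market equilibrium (private): 53.1 + 3.5Q = 243.8 - 3.9Q → Q_m = 25.7703.
Social marginal benefit = demand + MEB = 254.4 - 3.2Q.
Set SMB = MC: 254.4 - 3.2Q = 53.1 + 3.5Q → Q* = 30.0448.
Gap = |25.7703 − 30.0448| = 4.2745.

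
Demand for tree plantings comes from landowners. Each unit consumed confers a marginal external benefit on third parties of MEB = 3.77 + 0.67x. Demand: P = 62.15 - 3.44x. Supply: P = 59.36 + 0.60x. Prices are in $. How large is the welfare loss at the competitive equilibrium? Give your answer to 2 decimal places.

Market equilibrium (private): 59.36 + 0.60x = 62.15 - 3.44x → x_m = 0.6906.
Social marginal benefit = demand + MEB = 65.92 - 2.77x.
Set SMB = MC: 65.92 - 2.77x = 59.36 + 0.60x → x* = 1.9466.
The loss is the area between SMB and MC from x* to x_m; with linear curves that's a triangle of height MEB(x_m).
DWL = ½ × 1.2560 × 4.2327 = 2.6581.

DWL = $2.66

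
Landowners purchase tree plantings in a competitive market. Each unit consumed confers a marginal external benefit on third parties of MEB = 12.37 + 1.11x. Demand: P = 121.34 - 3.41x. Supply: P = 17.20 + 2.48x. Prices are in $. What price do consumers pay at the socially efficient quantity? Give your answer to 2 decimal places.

P = $38.22

Social marginal benefit = demand + MEB = 133.71 - 2.30x.
Set SMB = MC: 133.71 - 2.30x = 17.20 + 2.48x → x* = 24.3745.
Consumer price on the demand curve at x*: 121.34 − 3.41×24.3745 = 38.2230.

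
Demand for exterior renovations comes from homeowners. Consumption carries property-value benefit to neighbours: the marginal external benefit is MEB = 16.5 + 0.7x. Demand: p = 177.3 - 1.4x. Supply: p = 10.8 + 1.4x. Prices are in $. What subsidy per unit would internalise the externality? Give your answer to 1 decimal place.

subsidy = $77.5 per unit

Social marginal benefit = demand + MEB = 193.8 - 0.7x.
Set SMB = MC: 193.8 - 0.7x = 10.8 + 1.4x → x* = 87.1429.
The Pigouvian subsidy equals MEB at x*: 16.5 + 0.7×87.1429 = 77.5000.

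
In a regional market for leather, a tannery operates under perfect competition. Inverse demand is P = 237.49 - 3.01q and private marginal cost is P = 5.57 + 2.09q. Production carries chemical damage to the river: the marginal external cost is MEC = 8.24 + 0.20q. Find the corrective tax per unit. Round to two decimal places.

Social marginal cost = private MC + MEC = 13.81 + 2.29q.
Set SMC = demand: 13.81 + 2.29q = 237.49 - 3.01q → q* = 42.2038.
The Pigouvian tax equals MEC at q*: 8.24 + 0.20×42.2038 = 16.6808.

tax = 16.68 per unit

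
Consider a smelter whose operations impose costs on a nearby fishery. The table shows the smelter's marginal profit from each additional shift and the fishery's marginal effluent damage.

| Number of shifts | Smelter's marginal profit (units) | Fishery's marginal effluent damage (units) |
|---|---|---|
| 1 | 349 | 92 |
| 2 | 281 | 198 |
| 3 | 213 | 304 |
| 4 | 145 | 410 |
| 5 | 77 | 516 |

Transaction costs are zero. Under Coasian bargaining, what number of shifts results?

2

Bargaining reaches the level where marginal profit last exceeds marginal effluent damage.
That holds through level 2 (281 ≥ 198) but not at 3 (213 < 304).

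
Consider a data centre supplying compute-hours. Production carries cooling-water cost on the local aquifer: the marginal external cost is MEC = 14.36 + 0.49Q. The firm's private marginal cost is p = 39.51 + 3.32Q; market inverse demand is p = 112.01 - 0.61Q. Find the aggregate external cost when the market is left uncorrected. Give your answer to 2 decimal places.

Market equilibrium (private): 39.51 + 3.32Q = 112.01 - 0.61Q → Q_m = 18.4478.
Total external cost = ∫₀^{Q_m} (14.36 + 0.49Q) dQ = 14.36×18.4478 + ½×0.49×18.4478² = 348.2891.

348.29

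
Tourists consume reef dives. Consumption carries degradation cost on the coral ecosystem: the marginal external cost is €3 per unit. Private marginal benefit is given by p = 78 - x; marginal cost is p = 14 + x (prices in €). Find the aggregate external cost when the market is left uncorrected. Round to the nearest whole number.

Market equilibrium (private): 14 + x = 78 - x → x_m = 32.0000.
Total external cost = MEC × x_m = 3 × 32.0000 = 96.0000.

€96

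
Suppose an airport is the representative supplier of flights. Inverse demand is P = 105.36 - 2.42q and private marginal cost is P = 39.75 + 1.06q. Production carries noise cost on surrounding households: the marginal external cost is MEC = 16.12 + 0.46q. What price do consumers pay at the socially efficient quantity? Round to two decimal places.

P = 74.96

Social marginal cost = private MC + MEC = 55.87 + 1.52q.
Set SMC = demand: 55.87 + 1.52q = 105.36 - 2.42q → q* = 12.5609.
Consumer price on the demand curve at q*: 105.36 − 2.42×12.5609 = 74.9626.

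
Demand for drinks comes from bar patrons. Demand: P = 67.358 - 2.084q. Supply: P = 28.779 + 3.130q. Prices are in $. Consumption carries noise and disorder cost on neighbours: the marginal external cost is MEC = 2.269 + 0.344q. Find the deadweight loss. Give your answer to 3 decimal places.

DWL = $2.085

Market equilibrium (private): 28.779 + 3.130q = 67.358 - 2.084q → q_m = 7.3991.
Social marginal benefit = demand − MEC = 65.089 - 2.428q.
Set SMB = MC: 65.089 - 2.428q = 28.779 + 3.130q → q* = 6.5329.
Between q* and q_m the wedge MC − SMB runs linearly from 0 to MEC(q_m), so the loss is a triangle.
DWL = ½ × 0.8662 × 4.8143 = 2.0851.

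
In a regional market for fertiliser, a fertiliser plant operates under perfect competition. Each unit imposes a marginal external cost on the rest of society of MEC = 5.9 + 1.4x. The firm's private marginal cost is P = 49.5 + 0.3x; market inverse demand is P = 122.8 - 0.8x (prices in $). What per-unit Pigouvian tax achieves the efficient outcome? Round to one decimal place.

Social marginal cost = private MC + MEC = 55.4 + 1.7x.
Set SMC = demand: 55.4 + 1.7x = 122.8 - 0.8x → x* = 26.9600.
The Pigouvian tax equals MEC at x*: 5.9 + 1.4×26.9600 = 43.6440.

tax = $43.6 per unit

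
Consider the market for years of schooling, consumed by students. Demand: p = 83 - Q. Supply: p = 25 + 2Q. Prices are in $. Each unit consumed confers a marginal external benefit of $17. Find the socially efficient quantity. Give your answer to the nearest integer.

Social marginal benefit = demand + MEB = 100 - Q.
Set SMB = MC: 100 - Q = 25 + 2Q → Q* = 25.0000.

Q* = 25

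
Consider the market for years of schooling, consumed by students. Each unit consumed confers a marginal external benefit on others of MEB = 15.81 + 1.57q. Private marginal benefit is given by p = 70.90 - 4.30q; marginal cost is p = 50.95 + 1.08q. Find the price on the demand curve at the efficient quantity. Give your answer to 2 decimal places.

P = 30.54

Social marginal benefit = demand + MEB = 86.71 - 2.73q.
Set SMB = MC: 86.71 - 2.73q = 50.95 + 1.08q → q* = 9.3858.
Consumer price on the demand curve at q*: 70.90 − 4.30×9.3858 = 30.5411.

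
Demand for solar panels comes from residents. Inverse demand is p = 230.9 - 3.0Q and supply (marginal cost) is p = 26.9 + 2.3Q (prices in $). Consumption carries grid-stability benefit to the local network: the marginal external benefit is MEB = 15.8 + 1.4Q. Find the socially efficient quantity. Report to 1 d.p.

Q* = 56.4

Social marginal benefit = demand + MEB = 246.7 - 1.6Q.
Set SMB = MC: 246.7 - 1.6Q = 26.9 + 2.3Q → Q* = 56.3590.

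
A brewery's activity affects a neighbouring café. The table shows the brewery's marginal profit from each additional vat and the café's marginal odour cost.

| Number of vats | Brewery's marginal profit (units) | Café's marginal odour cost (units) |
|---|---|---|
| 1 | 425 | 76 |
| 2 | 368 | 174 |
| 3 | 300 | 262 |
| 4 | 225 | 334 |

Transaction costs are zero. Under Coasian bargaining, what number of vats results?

Bargaining reaches the level where marginal profit last exceeds marginal odour cost.
That holds through level 3 (300 ≥ 262) but not at 4 (225 < 334).

3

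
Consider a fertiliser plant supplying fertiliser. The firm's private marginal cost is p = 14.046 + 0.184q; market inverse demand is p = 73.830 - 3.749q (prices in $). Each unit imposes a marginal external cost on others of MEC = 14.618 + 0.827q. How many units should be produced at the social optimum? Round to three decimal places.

q* = 9.489

Social marginal cost = private MC + MEC = 28.664 + 1.011q.
Set SMC = demand: 28.664 + 1.011q = 73.830 - 3.749q → q* = 9.4887.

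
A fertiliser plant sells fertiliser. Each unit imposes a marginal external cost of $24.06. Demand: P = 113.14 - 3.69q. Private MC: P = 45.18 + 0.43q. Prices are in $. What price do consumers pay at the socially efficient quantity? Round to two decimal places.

P = $73.82

Social marginal cost = private MC + MEC = 69.24 + 0.43q.
Set SMC = demand: 69.24 + 0.43q = 113.14 - 3.69q → q* = 10.6553.
Consumer price on the demand curve at q*: 113.14 − 3.69×10.6553 = 73.8219.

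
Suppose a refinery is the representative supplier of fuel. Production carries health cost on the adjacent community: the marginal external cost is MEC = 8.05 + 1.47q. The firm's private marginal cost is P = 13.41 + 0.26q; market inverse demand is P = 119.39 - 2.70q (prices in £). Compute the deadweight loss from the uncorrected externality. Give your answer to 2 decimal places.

Market equilibrium (private): 13.41 + 0.26q = 119.39 - 2.70q → q_m = 35.8041.
Social marginal cost = private MC + MEC = 21.46 + 1.73q.
Set SMC = demand: 21.46 + 1.73q = 119.39 - 2.70q → q* = 22.1061.
The loss is the area between SMC and demand from q* to q_m; with linear curves that's a triangle of height MEC(q_m).
DWL = ½ × 13.6980 × 60.6820 = 415.6110.

DWL = £415.61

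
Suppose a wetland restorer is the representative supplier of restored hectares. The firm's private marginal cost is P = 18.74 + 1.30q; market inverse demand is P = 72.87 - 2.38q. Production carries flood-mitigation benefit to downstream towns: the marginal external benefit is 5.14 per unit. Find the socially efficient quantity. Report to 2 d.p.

q* = 16.11

Social marginal cost = private MC − MEB = 13.60 + 1.30q.
Set SMC = demand: 13.60 + 1.30q = 72.87 - 2.38q → q* = 16.1060.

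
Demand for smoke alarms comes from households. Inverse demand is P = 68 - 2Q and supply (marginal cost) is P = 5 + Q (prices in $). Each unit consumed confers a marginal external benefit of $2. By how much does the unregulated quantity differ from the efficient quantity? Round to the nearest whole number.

Market equilibrium (private): 5 + Q = 68 - 2Q → Q_m = 21.0000.
Social marginal benefit = demand + MEB = 70 - 2Q.
Set SMB = MC: 70 - 2Q = 5 + Q → Q* = 21.6667.
Gap = |21.0000 − 21.6667| = 0.6667.

1 units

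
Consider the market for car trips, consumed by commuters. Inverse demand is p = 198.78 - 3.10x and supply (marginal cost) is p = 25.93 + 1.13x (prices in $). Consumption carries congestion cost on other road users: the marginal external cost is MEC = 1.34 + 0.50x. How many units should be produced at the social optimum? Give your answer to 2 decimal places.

Social marginal benefit = demand − MEC = 197.44 - 3.60x.
Set SMB = MC: 197.44 - 3.60x = 25.93 + 1.13x → x* = 36.2600.

x* = 36.26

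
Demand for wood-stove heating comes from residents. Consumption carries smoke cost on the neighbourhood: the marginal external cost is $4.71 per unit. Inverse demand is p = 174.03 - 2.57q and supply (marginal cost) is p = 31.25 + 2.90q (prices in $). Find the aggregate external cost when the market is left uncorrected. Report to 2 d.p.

Market equilibrium (private): 31.25 + 2.90q = 174.03 - 2.57q → q_m = 26.1024.
Total external cost = MEC × q_m = 4.71 × 26.1024 = 122.9423.

$122.94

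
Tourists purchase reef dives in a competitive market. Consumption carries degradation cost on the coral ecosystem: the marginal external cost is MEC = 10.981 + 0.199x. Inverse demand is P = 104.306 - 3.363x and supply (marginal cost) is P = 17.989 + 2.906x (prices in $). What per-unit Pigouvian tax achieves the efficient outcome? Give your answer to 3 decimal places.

tax = $13.299 per unit

Social marginal benefit = demand − MEC = 93.325 - 3.562x.
Set SMB = MC: 93.325 - 3.562x = 17.989 + 2.906x → x* = 11.6475.
The Pigouvian tax equals MEC at x*: 10.981 + 0.199×11.6475 = 13.2989.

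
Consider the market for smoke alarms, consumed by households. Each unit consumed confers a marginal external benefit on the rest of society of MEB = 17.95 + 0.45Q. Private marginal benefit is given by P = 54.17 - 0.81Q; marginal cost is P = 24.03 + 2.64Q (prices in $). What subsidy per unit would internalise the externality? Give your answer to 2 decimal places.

Social marginal benefit = demand + MEB = 72.12 - 0.36Q.
Set SMB = MC: 72.12 - 0.36Q = 24.03 + 2.64Q → Q* = 16.0300.
The Pigouvian subsidy equals MEB at Q*: 17.95 + 0.45×16.0300 = 25.1635.

subsidy = $25.16 per unit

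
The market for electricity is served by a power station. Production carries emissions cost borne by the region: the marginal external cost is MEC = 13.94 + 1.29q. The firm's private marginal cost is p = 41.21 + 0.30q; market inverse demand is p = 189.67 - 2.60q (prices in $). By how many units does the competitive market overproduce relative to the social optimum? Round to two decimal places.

Market equilibrium (private): 41.21 + 0.30q = 189.67 - 2.60q → q_m = 51.1931.
Social marginal cost = private MC + MEC = 55.15 + 1.59q.
Set SMC = demand: 55.15 + 1.59q = 189.67 - 2.60q → q* = 32.1050.
Gap = |51.1931 − 32.1050| = 19.0881.

19.09 units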